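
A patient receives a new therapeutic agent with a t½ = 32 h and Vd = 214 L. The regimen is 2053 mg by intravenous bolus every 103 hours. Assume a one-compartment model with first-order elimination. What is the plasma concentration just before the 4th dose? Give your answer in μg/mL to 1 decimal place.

f = (1/2)^(τ/t½) = (1/2)^(103/32) ≈ 0.1074.
C₀ = D/Vd = 2053/214 ≈ 9.593 μg/mL.
Before the 4th dose, 3 doses have been given. Superposition: Cmin = C₀·(f + f² + … + f^3).
≈ 9.593 × (0.1074 + 0.0115 + 0.0012) ≈ 9.593 × 0.1201 ≈ 1.152 μg/mL.

1.2 μg/mL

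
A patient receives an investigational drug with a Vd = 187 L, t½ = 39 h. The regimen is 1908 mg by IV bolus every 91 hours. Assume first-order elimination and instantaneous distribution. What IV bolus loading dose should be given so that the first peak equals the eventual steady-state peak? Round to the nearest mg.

2380 mg

f = (1/2)^(91/39) ≈ 0.198425; accumulation ratio R = 1/(1−f) ≈ 1.24754.
Loading dose to hit Cmax,ss on first dose: D_load = D_maint·R ≈ 1908 × 1.24754 ≈ 2380.31 mg.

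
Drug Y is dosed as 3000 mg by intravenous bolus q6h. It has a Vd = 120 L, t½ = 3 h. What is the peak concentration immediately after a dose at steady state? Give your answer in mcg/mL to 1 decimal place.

The dosing interval is 2 half-lives, so f = 2^(−2) = 0.25.
Accumulation ratio R = 1/(1 − f) = 1/0.75 = 4/3.
Single-dose peak C₀ = D/Vd = 3000/120 = 25 mcg/mL.
Steady-state peak Cmax,ss = C₀·R = 25 × 4/3 ≈ 33.333 mcg/mL.

33.3 mcg/mL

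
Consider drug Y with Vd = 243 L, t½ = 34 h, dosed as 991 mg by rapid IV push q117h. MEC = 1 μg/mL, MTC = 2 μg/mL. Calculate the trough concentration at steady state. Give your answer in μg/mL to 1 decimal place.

0.4 μg/mL

τ/t½ = 117/34 ≈ 3.4412, so fraction remaining f = (1/2)^(117/34) ≈ 0.0921.
Each bolus raises the concentration by D/Vd = 991/243 ≈ 4.078 μg/mL.
Steady-state trough Cmin,ss = C₀·f/(1−f) ≈ 4.078 × 0.0921/0.9079 ≈ 0.414 μg/mL.
Trough 0.4 μg/mL vs MEC 1 μg/mL: subtherapeutic.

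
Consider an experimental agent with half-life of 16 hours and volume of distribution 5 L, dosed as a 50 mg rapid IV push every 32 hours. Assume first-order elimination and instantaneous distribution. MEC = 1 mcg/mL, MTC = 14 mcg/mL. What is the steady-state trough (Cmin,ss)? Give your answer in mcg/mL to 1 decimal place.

3.3 mcg/mL

τ = 32 h = 2 half-lives, so f = (1/2)^2 = 0.25.
At steady state, R = 1/(1 − 0.25) = 4/3.
Single-dose peak C₀ = D/Vd = 50/5 = 10 mcg/mL.
Steady-state peak Cmax,ss = C₀·R = 10 × 4/3 ≈ 13.333 mcg/mL.
Steady-state trough Cmin,ss = Cmax,ss·f ≈ 13.333 × 0.25 ≈ 3.333 mcg/mL.
Trough 3.3 mcg/mL vs MEC 1 mcg/mL: adequate.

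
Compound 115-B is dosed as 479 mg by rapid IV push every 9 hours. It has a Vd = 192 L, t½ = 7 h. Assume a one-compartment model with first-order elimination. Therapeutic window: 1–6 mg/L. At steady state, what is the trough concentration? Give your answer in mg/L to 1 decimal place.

k = ln2/t½ = ln2/7 ≈ 0.099021 h⁻¹; fraction remaining f = e^(−kτ) = e^(−0.099021×9) ≈ 0.4102.
At steady state, accumulation factor R = 1/(1 − e^(−kτ)) ≈ 1.6955.
Each bolus raises the concentration by D/Vd = 479/192 ≈ 2.495 mg/L.
Steady-state peak Cmax,ss = C₀·R ≈ 2.495 × 1.6955 ≈ 4.230 mg/L.
Steady-state trough Cmin,ss = Cmax,ss·f ≈ 4.230 × 0.4102 ≈ 1.735 mg/L.
Trough 1.7 mg/L vs MEC 1 mg/L: adequate.

1.7 mg/L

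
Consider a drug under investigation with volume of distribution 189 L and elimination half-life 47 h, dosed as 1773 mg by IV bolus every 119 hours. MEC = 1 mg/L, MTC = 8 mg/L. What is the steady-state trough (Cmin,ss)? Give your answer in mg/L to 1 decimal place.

2.0 mg/L

k = ln2/t½ = ln2/47 ≈ 0.014748 h⁻¹; fraction remaining f = e^(−kτ) = e^(−0.014748×119) ≈ 0.1729.
Each bolus raises the concentration by D/Vd = 1773/189 ≈ 9.381 mg/L.
Steady-state trough Cmin,ss = C₀·f/(1−f) ≈ 9.381 × 0.1729/0.8271 ≈ 1.961 mg/L.
Trough 2.0 mg/L vs MEC 1 mg/L: adequate.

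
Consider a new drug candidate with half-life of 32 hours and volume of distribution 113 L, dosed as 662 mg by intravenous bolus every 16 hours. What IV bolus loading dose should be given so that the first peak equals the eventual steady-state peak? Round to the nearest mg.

2260 mg

f = (1/2)^(16/32) ≈ 0.707107; accumulation ratio R = 1/(1−f) ≈ 3.41422.
Loading dose to hit Cmax,ss on first dose: D_load = D_maint·R ≈ 662 × 3.41422 ≈ 2260.21 mg.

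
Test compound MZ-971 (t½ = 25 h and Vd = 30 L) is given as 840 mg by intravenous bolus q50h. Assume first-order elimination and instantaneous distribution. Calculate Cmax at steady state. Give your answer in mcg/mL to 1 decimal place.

The dosing interval is 2 half-lives, so f = 2^(−2) = 0.25.
Accumulation ratio R = 1/(1 − f) = 1/0.75 = 4/3.
Single-dose peak C₀ = D/Vd = 840/30 = 28 mcg/mL.
Steady-state peak Cmax,ss = C₀·R = 28 × 4/3 ≈ 37.333 mcg/mL.

37.3 mcg/mL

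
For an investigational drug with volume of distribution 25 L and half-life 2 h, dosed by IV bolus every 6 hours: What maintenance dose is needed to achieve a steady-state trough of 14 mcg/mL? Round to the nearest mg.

τ/t½ = 6/2 ≈ 3, so f = (1/2)^(6/2) ≈ 0.125000.
Cmin,ss = (D/Vd)·f/(1−f), so D = Cmin,ss·Vd·(1−f)/f.
D = 14 × 25 × (1−f)/f ≈ 14 × 25 × 7.00000 ≈ 2450.00 mg.

2450 mg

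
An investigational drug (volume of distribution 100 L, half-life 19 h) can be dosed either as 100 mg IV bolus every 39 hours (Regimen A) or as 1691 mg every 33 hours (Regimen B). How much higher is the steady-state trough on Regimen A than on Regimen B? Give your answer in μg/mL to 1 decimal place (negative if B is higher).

Regimen A: f = (1/2)^(39/19) ≈ 0.2410; Cmin,ss = (100/100)·f/(1−f) ≈ 0.318 μg/mL.
Regimen B: f = (1/2)^(33/19) ≈ 0.3000; Cmin,ss = (1691/100)·f/(1−f) ≈ 7.247 μg/mL.
Difference ≈ 0.318 − 7.247 ≈ -6.929 μg/mL.

-6.9 μg/mL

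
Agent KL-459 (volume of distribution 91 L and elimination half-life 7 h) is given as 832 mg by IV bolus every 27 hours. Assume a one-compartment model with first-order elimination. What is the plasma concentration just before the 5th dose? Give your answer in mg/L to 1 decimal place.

0.7 mg/L

f = (1/2)^(τ/t½) = (1/2)^(27/7) ≈ 0.0690.
C₀ = D/Vd = 832/91 ≈ 9.143 mg/L.
Before the 5th dose, 4 doses have been given. Superposition: Cmin = C₀·(f + f² + … + f^4).
≈ 9.143 × (0.0690 + 0.0048 + 0.0003 + 0.0000) ≈ 9.143 × 0.0741 ≈ 0.677 mg/L.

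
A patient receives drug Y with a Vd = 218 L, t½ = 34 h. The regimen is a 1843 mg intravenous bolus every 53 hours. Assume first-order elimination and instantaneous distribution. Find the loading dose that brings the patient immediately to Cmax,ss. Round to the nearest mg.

f = (1/2)^(53/34) ≈ 0.339428; accumulation ratio R = 1/(1−f) ≈ 1.51384.
Loading dose to hit Cmax,ss on first dose: D_load = D_maint·R ≈ 1843 × 1.51384 ≈ 2790.01 mg.

2790 mg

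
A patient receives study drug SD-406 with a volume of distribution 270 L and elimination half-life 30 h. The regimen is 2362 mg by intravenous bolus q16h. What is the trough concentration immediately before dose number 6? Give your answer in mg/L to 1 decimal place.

f = (1/2)^(τ/t½) = (1/2)^(16/30) ≈ 0.6910.
C₀ = D/Vd = 2362/270 ≈ 8.748 mg/L.
Before the 6th dose, 5 doses have been given. Superposition: Cmin = C₀·(f + f² + … + f^5).
≈ 8.748 × (0.6910 + 0.4775 + 0.3299 + 0.2280 + 0.1575) ≈ 8.748 × 1.8839 ≈ 16.480 mg/L.

16.5 mg/L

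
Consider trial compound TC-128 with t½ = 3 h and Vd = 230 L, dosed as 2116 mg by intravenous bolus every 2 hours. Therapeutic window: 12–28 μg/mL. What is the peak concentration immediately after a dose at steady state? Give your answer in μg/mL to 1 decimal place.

24.9 μg/mL

Over one 2-h interval, 2/3 ≈ 0.66667 half-lives elapse, leaving f ≈ 0.6300 of each dose.
At steady state, accumulation factor R = 1/(1 − e^(−kτ)) ≈ 2.7027.
Each bolus raises the concentration by D/Vd = 2116/230 ≈ 9.200 μg/mL.
Steady-state peak Cmax,ss = C₀·R ≈ 9.200 × 2.7027 ≈ 24.865 μg/mL.
Peak 24.9 μg/mL vs MTC 28 μg/mL: below toxic threshold.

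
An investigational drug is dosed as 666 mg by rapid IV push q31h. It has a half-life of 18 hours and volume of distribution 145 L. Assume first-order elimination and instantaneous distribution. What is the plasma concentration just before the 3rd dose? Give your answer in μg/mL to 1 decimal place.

f = (1/2)^(τ/t½) = (1/2)^(31/18) ≈ 0.3031.
C₀ = D/Vd = 666/145 ≈ 4.593 μg/mL.
Before the 3rd dose, 2 doses have been given. Superposition: Cmin = C₀·(f + f²).
≈ 4.593 × (0.3031 + 0.0919) ≈ 4.593 × 0.3950 ≈ 1.814 μg/mL.

1.8 μg/mL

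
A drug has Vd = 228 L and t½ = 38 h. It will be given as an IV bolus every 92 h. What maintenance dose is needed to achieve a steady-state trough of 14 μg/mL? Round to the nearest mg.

13903 mg

τ/t½ = 92/38 ≈ 2.4211, so f = (1/2)^(92/38) ≈ 0.186720.
Cmin,ss = (D/Vd)·f/(1−f), so D = Cmin,ss·Vd·(1−f)/f.
D = 14 × 228 × (1−f)/f ≈ 14 × 228 × 4.35561 ≈ 13903.11 mg.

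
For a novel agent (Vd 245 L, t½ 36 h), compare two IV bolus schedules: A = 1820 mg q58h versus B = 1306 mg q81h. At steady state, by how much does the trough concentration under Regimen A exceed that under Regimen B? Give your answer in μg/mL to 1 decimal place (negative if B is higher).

2.2 μg/mL

Regimen A: f = (1/2)^(58/36) ≈ 0.3273; Cmin,ss = (1820/245)·f/(1−f) ≈ 3.614 μg/mL.
Regimen B: f = (1/2)^(81/36) ≈ 0.2102; Cmin,ss = (1306/245)·f/(1−f) ≈ 1.419 μg/mL.
Difference ≈ 3.614 − 1.419 ≈ 2.195 μg/mL.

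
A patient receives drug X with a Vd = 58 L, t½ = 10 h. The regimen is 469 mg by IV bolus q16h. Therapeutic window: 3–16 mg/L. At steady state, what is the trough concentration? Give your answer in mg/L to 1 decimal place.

4.0 mg/L

k = ln2/t½ = ln2/10 ≈ 0.069315 h⁻¹; fraction remaining f = e^(−kτ) = e^(−0.069315×16) ≈ 0.3299.
Accumulation ratio R = 1/(1 − f) ≈ 1/0.6701 ≈ 1.4923.
Each bolus raises the concentration by D/Vd = 469/58 ≈ 8.086 mg/L.
Steady-state peak Cmax,ss = C₀·R ≈ 8.086 × 1.4923 ≈ 12.067 mg/L.
One interval later, Cmin,ss = Cmax,ss·e^(−kτ) ≈ 12.067 × 0.3299 ≈ 3.981 mg/L.
Trough 4.0 mg/L vs MEC 3 mg/L: adequate.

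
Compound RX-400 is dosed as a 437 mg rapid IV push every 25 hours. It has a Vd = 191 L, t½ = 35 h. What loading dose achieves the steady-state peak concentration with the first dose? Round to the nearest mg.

f = (1/2)^(25/35) ≈ 0.609507; accumulation ratio R = 1/(1−f) ≈ 2.56087.
Loading dose to hit Cmax,ss on first dose: D_load = D_maint·R ≈ 437 × 2.56087 ≈ 1119.10 mg.

1119 mg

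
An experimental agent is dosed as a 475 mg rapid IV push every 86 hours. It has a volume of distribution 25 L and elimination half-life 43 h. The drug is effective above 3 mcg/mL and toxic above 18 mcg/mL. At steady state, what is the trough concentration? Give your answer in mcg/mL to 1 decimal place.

6.3 mcg/mL

The dosing interval is 2 half-lives, so f = 2^(−2) = 0.25.
Accumulation ratio R = 1/(1 − f) = 1/0.75 = 4/3.
Single-dose peak C₀ = D/Vd = 475/25 = 19 mcg/mL.
Steady-state peak Cmax,ss = C₀·R = 19 × 4/3 ≈ 25.333 mcg/mL.
Steady-state trough Cmin,ss = Cmax,ss·f ≈ 25.333 × 0.25 ≈ 6.333 mcg/mL.
Trough 6.3 mcg/mL vs MEC 3 mcg/mL: adequate.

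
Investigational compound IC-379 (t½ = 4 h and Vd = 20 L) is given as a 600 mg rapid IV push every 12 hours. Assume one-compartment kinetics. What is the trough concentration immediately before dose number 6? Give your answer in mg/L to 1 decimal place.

f = (1/2)^(τ/t½) = (1/2)^(12/4) ≈ 0.1250.
C₀ = D/Vd = 600/20 ≈ 30.000 mg/L.
Before the 6th dose, 5 doses have been given. Superposition: Cmin = C₀·(f + f² + … + f^5).
≈ 30.000 × (0.1250 + 0.0156 + 0.0020 + 0.0002 + 0.0000) ≈ 30.000 × 0.1428 ≈ 4.284 mg/L.

4.3 mg/L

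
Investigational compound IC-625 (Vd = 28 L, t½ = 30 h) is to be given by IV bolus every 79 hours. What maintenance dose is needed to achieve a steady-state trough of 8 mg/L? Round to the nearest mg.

1166 mg

τ/t½ = 79/30 ≈ 2.6333, so f = (1/2)^(79/30) ≈ 0.161171.
Cmin,ss = (D/Vd)·f/(1−f), so D = Cmin,ss·Vd·(1−f)/f.
D = 8 × 28 × (1−f)/f ≈ 8 × 28 × 5.20459 ≈ 1165.83 mg.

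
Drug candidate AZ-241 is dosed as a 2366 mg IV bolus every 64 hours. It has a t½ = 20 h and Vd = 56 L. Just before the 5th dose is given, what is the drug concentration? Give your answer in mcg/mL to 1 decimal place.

f = (1/2)^(τ/t½) = (1/2)^(64/20) ≈ 0.1088.
C₀ = D/Vd = 2366/56 ≈ 42.250 mcg/mL.
Before the 5th dose, 4 doses have been given. Superposition: Cmin = C₀·(f + f² + … + f^4).
≈ 42.250 × (0.1088 + 0.0118 + 0.0013 + 0.0001) ≈ 42.250 × 0.1220 ≈ 5.154 mcg/mL.

5.2 mcg/mL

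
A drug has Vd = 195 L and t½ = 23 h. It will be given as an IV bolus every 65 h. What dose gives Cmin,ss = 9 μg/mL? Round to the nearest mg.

10691 mg

τ/t½ = 65/23 ≈ 2.8261, so f = (1/2)^(65/23) ≈ 0.141014.
Cmin,ss = (D/Vd)·f/(1−f), so D = Cmin,ss·Vd·(1−f)/f.
D = 9 × 195 × (1−f)/f ≈ 9 × 195 × 6.09149 ≈ 10690.56 mg.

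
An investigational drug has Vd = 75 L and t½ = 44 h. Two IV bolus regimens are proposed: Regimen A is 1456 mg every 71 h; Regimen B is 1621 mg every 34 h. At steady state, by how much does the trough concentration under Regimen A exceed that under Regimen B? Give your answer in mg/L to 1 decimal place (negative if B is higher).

Regimen A: f = (1/2)^(71/44) ≈ 0.3268; Cmin,ss = (1456/75)·f/(1−f) ≈ 9.424 mg/L.
Regimen B: f = (1/2)^(34/44) ≈ 0.5853; Cmin,ss = (1621/75)·f/(1−f) ≈ 30.505 mg/L.
Difference ≈ 9.424 − 30.505 ≈ -21.081 mg/L.

-21.1 mg/L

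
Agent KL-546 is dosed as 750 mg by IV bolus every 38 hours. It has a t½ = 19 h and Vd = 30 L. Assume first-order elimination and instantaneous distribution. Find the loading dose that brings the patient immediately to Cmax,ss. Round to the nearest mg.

1000 mg

f = (1/2)^(38/19) ≈ 0.250000; accumulation ratio R = 1/(1−f) ≈ 1.33333.
Loading dose to hit Cmax,ss on first dose: D_load = D_maint·R ≈ 750 × 1.33333 ≈ 1000.00 mg.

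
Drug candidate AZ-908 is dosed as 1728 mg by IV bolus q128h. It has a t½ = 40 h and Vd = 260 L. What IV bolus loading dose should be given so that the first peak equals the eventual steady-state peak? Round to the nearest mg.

f = (1/2)^(128/40) ≈ 0.108819; accumulation ratio R = 1/(1−f) ≈ 1.12211.
Loading dose to hit Cmax,ss on first dose: D_load = D_maint·R ≈ 1728 × 1.12211 ≈ 1939.01 mg.

1939 mg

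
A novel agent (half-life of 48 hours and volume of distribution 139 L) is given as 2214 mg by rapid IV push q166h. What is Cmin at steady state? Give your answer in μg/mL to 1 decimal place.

Over one 166-h interval, 166/48 ≈ 3.4583 half-lives elapse, leaving f ≈ 0.0910 of each dose.
Each bolus raises the concentration by D/Vd = 2214/139 ≈ 15.928 μg/mL.
Steady-state trough Cmin,ss = C₀·f/(1−f) ≈ 15.928 × 0.0910/0.9090 ≈ 1.595 μg/mL.

1.6 μg/mL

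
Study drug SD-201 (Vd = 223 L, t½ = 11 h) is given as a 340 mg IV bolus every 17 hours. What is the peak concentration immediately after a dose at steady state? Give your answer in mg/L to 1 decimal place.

2.3 mg/L

k = ln2/t½ = ln2/11 ≈ 0.063013 h⁻¹; fraction remaining f = e^(−kτ) = e^(−0.063013×17) ≈ 0.3426.
At steady state, accumulation factor R = 1/(1 − e^(−kτ)) ≈ 1.5211.
Single-dose peak C₀ = D/Vd = 340/223 ≈ 1.525 mg/L.
Steady-state peak Cmax,ss = C₀·R ≈ 1.525 × 1.5211 ≈ 2.320 mg/L.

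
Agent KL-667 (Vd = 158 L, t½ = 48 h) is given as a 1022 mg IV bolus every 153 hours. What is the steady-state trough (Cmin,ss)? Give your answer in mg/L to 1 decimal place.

k = ln2/t½ = ln2/48 ≈ 0.014441 h⁻¹; fraction remaining f = e^(−kτ) = e^(−0.014441×153) ≈ 0.1098.
Accumulation ratio R = 1/(1 − f) ≈ 1/0.8902 ≈ 1.1233.
Each bolus raises the concentration by D/Vd = 1022/158 ≈ 6.468 mg/L.
Cmax,ss = C₀/(1 − f) ≈ 6.468/0.8902 ≈ 7.266 mg/L.
Steady-state trough Cmin,ss = Cmax,ss·f ≈ 7.266 × 0.1098 ≈ 0.798 mg/L.

0.8 mg/L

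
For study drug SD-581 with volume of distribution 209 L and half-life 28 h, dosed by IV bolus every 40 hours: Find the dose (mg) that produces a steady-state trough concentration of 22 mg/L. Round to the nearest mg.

τ/t½ = 40/28 ≈ 1.4286, so f = (1/2)^(40/28) ≈ 0.371499.
Cmin,ss = (D/Vd)·f/(1−f), so D = Cmin,ss·Vd·(1−f)/f.
D = 22 × 209 × (1−f)/f ≈ 22 × 209 × 1.69180 ≈ 7778.90 mg.

7779 mg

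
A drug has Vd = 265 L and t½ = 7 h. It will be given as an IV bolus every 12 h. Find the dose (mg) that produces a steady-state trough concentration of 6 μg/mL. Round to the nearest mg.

3627 mg

τ/t½ = 12/7 ≈ 1.7143, so f = (1/2)^(12/7) ≈ 0.304753.
Cmin,ss = (D/Vd)·f/(1−f), so D = Cmin,ss·Vd·(1−f)/f.
D = 6 × 265 × (1−f)/f ≈ 6 × 265 × 2.28135 ≈ 3627.35 mg.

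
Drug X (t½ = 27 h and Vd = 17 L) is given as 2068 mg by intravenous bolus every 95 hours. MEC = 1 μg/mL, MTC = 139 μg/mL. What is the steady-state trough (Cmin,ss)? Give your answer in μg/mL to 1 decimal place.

11.6 μg/mL

Over one 95-h interval, 95/27 ≈ 3.5185 half-lives elapse, leaving f ≈ 0.0873 of each dose.
At steady state, accumulation factor R = 1/(1 − e^(−kτ)) ≈ 1.0957.
Each bolus raises the concentration by D/Vd = 2068/17 ≈ 121.647 μg/mL.
Cmax,ss = C₀/(1 − f) ≈ 121.647/0.9127 ≈ 133.283 μg/mL.
Steady-state trough Cmin,ss = Cmax,ss·f ≈ 133.283 × 0.0873 ≈ 11.636 μg/mL.
Trough 11.6 μg/mL vs MEC 1 μg/mL: adequate.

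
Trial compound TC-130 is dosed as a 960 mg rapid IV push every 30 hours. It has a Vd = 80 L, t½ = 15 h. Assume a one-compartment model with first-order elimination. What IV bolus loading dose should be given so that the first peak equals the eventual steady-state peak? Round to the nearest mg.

1280 mg

f = (1/2)^(30/15) ≈ 0.250000; accumulation ratio R = 1/(1−f) ≈ 1.33333.
Loading dose to hit Cmax,ss on first dose: D_load = D_maint·R ≈ 960 × 1.33333 ≈ 1280.00 mg.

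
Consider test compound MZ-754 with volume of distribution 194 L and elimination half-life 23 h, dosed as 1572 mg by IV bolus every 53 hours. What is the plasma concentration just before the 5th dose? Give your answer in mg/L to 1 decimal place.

f = (1/2)^(τ/t½) = (1/2)^(53/23) ≈ 0.2025.
C₀ = D/Vd = 1572/194 ≈ 8.103 mg/L.
Before the 5th dose, 4 doses have been given. Superposition: Cmin = C₀·(f + f² + … + f^4).
≈ 8.103 × (0.2025 + 0.0410 + 0.0083 + 0.0017) ≈ 8.103 × 0.2535 ≈ 2.054 mg/L.

2.1 mg/L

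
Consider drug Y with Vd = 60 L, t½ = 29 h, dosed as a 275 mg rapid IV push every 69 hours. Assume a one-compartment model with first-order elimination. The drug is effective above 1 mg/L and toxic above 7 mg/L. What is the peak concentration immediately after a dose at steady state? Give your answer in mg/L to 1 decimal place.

k = ln2/t½ = ln2/29 ≈ 0.023902 h⁻¹; fraction remaining f = e^(−kτ) = e^(−0.023902×69) ≈ 0.1922.
At steady state, accumulation factor R = 1/(1 − e^(−kτ)) ≈ 1.2379.
Each bolus raises the concentration by D/Vd = 275/60 ≈ 4.583 mg/L.
Steady-state peak Cmax,ss = C₀·R ≈ 4.583 × 1.2379 ≈ 5.673 mg/L.
Peak 5.7 mg/L vs MTC 7 mg/L: below toxic threshold.

5.7 mg/L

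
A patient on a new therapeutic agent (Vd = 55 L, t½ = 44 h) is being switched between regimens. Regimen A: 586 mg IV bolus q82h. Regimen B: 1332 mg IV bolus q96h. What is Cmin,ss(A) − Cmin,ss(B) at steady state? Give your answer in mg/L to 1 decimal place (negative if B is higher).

-2.8 mg/L

Regimen A: f = (1/2)^(82/44) ≈ 0.2748; Cmin,ss = (586/55)·f/(1−f) ≈ 4.037 mg/L.
Regimen B: f = (1/2)^(96/44) ≈ 0.2204; Cmin,ss = (1332/55)·f/(1−f) ≈ 6.847 mg/L.
Difference ≈ 4.037 − 6.847 ≈ -2.810 mg/L.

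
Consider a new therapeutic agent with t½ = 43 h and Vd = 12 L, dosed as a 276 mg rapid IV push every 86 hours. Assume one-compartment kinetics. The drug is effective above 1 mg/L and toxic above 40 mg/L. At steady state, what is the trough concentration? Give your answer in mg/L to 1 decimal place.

7.7 mg/L

The dosing interval is 2 half-lives, so f = 2^(−2) = 0.25.
At steady state, R = 1/(1 − 0.25) = 4/3.
Single-dose peak C₀ = D/Vd = 276/12 = 23 mg/L.
Steady-state peak Cmax,ss = C₀·R = 23 × 4/3 ≈ 30.667 mg/L.
Steady-state trough Cmin,ss = Cmax,ss·f ≈ 30.667 × 0.25 ≈ 7.667 mg/L.
Trough 7.7 mg/L vs MEC 1 mg/L: adequate.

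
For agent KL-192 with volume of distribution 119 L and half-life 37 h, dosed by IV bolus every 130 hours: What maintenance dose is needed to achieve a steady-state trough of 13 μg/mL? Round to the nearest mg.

16120 mg

τ/t½ = 130/37 ≈ 3.5135, so f = (1/2)^(130/37) ≈ 0.087564.
Cmin,ss = (D/Vd)·f/(1−f), so D = Cmin,ss·Vd·(1−f)/f.
D = 13 × 119 × (1−f)/f ≈ 13 × 119 × 10.42022 ≈ 16120.08 mg.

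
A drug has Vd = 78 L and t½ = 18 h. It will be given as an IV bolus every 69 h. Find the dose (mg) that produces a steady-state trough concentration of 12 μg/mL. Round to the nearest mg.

τ/t½ = 69/18 ≈ 3.8333, so f = (1/2)^(69/18) ≈ 0.070154.
Cmin,ss = (D/Vd)·f/(1−f), so D = Cmin,ss·Vd·(1−f)/f.
D = 12 × 78 × (1−f)/f ≈ 12 × 78 × 13.25435 ≈ 12406.07 mg.

12406 mg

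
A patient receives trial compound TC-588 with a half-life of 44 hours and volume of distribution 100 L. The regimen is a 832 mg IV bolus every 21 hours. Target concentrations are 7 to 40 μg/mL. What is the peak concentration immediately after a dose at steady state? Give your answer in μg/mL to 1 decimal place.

Over one 21-h interval, 21/44 ≈ 0.47727 half-lives elapse, leaving f ≈ 0.7183 of each dose.
Accumulation ratio R = 1/(1 − f) ≈ 1/0.2817 ≈ 3.5499.
Single-dose peak C₀ = D/Vd = 832/100 ≈ 8.320 μg/mL.
Steady-state peak Cmax,ss = C₀·R ≈ 8.320 × 3.5499 ≈ 29.535 μg/mL.
Peak 29.5 μg/mL vs MTC 40 μg/mL: below toxic threshold.

29.5 μg/mL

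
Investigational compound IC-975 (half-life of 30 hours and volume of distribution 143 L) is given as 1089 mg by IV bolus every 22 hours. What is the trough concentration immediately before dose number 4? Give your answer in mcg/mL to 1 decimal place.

f = (1/2)^(τ/t½) = (1/2)^(22/30) ≈ 0.6015.
C₀ = D/Vd = 1089/143 ≈ 7.615 mcg/mL.
Before the 4th dose, 3 doses have been given. Superposition: Cmin = C₀·(f + f² + … + f^3).
≈ 7.615 × (0.6015 + 0.3618 + 0.2176) ≈ 7.615 × 1.1809 ≈ 8.993 mcg/mL.

9.0 mcg/mL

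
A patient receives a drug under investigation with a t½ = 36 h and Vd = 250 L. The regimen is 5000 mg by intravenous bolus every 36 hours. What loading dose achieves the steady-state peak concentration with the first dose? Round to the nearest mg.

f = (1/2)^(36/36) ≈ 0.500000; accumulation ratio R = 1/(1−f) ≈ 2.00000.
Loading dose to hit Cmax,ss on first dose: D_load = D_maint·R ≈ 5000 × 2.00000 ≈ 10000.00 mg.

10000 mg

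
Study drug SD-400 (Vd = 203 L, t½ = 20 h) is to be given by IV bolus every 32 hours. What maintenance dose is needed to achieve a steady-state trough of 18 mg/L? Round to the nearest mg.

τ/t½ = 32/20 ≈ 1.6, so f = (1/2)^(32/20) ≈ 0.329877.
Cmin,ss = (D/Vd)·f/(1−f), so D = Cmin,ss·Vd·(1−f)/f.
D = 18 × 203 × (1−f)/f ≈ 18 × 203 × 2.03143 ≈ 7422.85 mg.

7423 mg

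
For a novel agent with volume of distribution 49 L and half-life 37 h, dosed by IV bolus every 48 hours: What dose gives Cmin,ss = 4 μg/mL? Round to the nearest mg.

τ/t½ = 48/37 ≈ 1.2973, so f = (1/2)^(48/37) ≈ 0.406888.
Cmin,ss = (D/Vd)·f/(1−f), so D = Cmin,ss·Vd·(1−f)/f.
D = 4 × 49 × (1−f)/f ≈ 4 × 49 × 1.45768 ≈ 285.71 mg.

286 mg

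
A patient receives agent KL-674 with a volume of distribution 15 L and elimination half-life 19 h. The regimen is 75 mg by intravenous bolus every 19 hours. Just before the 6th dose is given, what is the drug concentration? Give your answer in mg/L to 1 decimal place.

4.8 mg/L

f = (1/2)^(τ/t½) = (1/2)^(19/19) ≈ 0.5000.
C₀ = D/Vd = 75/15 ≈ 5.000 mg/L.
Before the 6th dose, 5 doses have been given. Superposition: Cmin = C₀·(f + f² + … + f^5).
≈ 5.000 × (0.5000 + 0.2500 + 0.1250 + 0.0625 + 0.0313) ≈ 5.000 × 0.9688 ≈ 4.844 mg/L.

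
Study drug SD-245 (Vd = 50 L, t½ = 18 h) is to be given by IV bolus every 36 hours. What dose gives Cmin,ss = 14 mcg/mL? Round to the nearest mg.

2100 mg

τ/t½ = 36/18 ≈ 2, so f = (1/2)^(36/18) ≈ 0.250000.
Cmin,ss = (D/Vd)·f/(1−f), so D = Cmin,ss·Vd·(1−f)/f.
D = 14 × 50 × (1−f)/f ≈ 14 × 50 × 3.00000 ≈ 2100.00 mg.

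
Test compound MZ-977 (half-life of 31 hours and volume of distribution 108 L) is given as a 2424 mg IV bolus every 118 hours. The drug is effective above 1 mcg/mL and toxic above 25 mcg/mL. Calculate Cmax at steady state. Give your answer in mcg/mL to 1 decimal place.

k = ln2/t½ = ln2/31 ≈ 0.022360 h⁻¹; fraction remaining f = e^(−kτ) = e^(−0.022360×118) ≈ 0.0715.
Accumulation ratio R = 1/(1 − f) ≈ 1/0.9285 ≈ 1.0770.
Each bolus raises the concentration by D/Vd = 2424/108 ≈ 22.444 mcg/mL.
Steady-state peak Cmax,ss = C₀·R ≈ 22.444 × 1.0770 ≈ 24.172 mcg/mL.
Peak 24.2 mcg/mL vs MTC 25 mcg/mL: below toxic threshold.

24.2 mcg/mL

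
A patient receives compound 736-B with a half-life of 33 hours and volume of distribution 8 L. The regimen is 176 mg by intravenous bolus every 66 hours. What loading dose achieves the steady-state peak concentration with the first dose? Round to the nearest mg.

f = (1/2)^(66/33) ≈ 0.250000; accumulation ratio R = 1/(1−f) ≈ 1.33333.
Loading dose to hit Cmax,ss on first dose: D_load = D_maint·R ≈ 176 × 1.33333 ≈ 234.67 mg.

235 mg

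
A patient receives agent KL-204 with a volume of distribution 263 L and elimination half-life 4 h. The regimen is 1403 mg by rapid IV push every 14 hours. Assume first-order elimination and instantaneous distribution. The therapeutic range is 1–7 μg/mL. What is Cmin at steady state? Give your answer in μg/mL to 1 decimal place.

0.5 μg/mL

τ/t½ = 14/4 ≈ 3.5, so fraction remaining f = (1/2)^(14/4) ≈ 0.0884.
Each bolus raises the concentration by D/Vd = 1403/263 ≈ 5.335 μg/mL.
Steady-state trough Cmin,ss = C₀·f/(1−f) ≈ 5.335 × 0.0884/0.9116 ≈ 0.517 μg/mL.
Trough 0.5 μg/mL vs MEC 1 μg/mL: subtherapeutic.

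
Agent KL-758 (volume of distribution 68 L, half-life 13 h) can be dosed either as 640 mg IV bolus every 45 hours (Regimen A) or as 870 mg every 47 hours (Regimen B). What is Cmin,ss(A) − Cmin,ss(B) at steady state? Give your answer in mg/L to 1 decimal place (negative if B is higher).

-0.2 mg/L

Regimen A: f = (1/2)^(45/13) ≈ 0.0908; Cmin,ss = (640/68)·f/(1−f) ≈ 0.940 mg/L.
Regimen B: f = (1/2)^(47/13) ≈ 0.0816; Cmin,ss = (870/68)·f/(1−f) ≈ 1.137 mg/L.
Difference ≈ 0.940 − 1.137 ≈ -0.197 mg/L.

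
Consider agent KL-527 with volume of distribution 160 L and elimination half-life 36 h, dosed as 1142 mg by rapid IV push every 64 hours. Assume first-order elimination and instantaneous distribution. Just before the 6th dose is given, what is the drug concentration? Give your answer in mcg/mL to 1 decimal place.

2.9 mcg/mL

f = (1/2)^(τ/t½) = (1/2)^(64/36) ≈ 0.2916.
C₀ = D/Vd = 1142/160 ≈ 7.138 mcg/mL.
Before the 6th dose, 5 doses have been given. Superposition: Cmin = C₀·(f + f² + … + f^5).
≈ 7.138 × (0.2916 + 0.0850 + 0.0248 + 0.0072 + 0.0021) ≈ 7.138 × 0.4107 ≈ 2.932 mcg/mL.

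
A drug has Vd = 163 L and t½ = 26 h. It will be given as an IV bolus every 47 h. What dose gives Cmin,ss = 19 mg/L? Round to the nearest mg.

7745 mg

τ/t½ = 47/26 ≈ 1.8077, so f = (1/2)^(47/26) ≈ 0.285647.
Cmin,ss = (D/Vd)·f/(1−f), so D = Cmin,ss·Vd·(1−f)/f.
D = 19 × 163 × (1−f)/f ≈ 19 × 163 × 2.50082 ≈ 7745.04 mg.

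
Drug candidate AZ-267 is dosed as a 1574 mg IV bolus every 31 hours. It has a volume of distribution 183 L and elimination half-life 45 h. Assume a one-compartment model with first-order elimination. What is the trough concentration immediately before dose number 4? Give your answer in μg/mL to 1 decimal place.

10.7 μg/mL

f = (1/2)^(τ/t½) = (1/2)^(31/45) ≈ 0.6203.
C₀ = D/Vd = 1574/183 ≈ 8.601 μg/mL.
Before the 4th dose, 3 doses have been given. Superposition: Cmin = C₀·(f + f² + … + f^3).
≈ 8.601 × (0.6203 + 0.3848 + 0.2387) ≈ 8.601 × 1.2438 ≈ 10.698 μg/mL.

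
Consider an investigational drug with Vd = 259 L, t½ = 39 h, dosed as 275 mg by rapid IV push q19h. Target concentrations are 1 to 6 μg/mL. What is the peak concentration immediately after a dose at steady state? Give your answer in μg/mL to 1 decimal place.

k = ln2/t½ = ln2/39 ≈ 0.017773 h⁻¹; fraction remaining f = e^(−kτ) = e^(−0.017773×19) ≈ 0.7134.
At steady state, accumulation factor R = 1/(1 − e^(−kτ)) ≈ 3.4892.
Single-dose peak C₀ = D/Vd = 275/259 ≈ 1.062 μg/mL.
Steady-state peak Cmax,ss = C₀·R ≈ 1.062 × 3.4892 ≈ 3.706 μg/mL.
Peak 3.7 μg/mL vs MTC 6 μg/mL: below toxic threshold.

3.7 μg/mL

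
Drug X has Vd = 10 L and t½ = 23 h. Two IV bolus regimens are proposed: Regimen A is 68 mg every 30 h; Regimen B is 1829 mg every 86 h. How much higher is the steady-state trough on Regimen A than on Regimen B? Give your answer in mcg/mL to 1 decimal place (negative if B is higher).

-10.2 mcg/mL

Regimen A: f = (1/2)^(30/23) ≈ 0.4049; Cmin,ss = (68/10)·f/(1−f) ≈ 4.627 mcg/mL.
Regimen B: f = (1/2)^(86/23) ≈ 0.0749; Cmin,ss = (1829/10)·f/(1−f) ≈ 14.808 mcg/mL.
Difference ≈ 4.627 − 14.808 ≈ -10.181 mcg/mL.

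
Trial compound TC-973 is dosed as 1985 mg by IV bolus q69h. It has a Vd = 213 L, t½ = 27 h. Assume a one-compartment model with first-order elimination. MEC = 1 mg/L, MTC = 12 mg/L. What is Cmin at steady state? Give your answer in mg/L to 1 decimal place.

1.9 mg/L

Over one 69-h interval, 69/27 ≈ 2.5556 half-lives elapse, leaving f ≈ 0.1701 of each dose.
Accumulation ratio R = 1/(1 − f) ≈ 1/0.8299 ≈ 1.2050.
Single-dose peak C₀ = D/Vd = 1985/213 ≈ 9.319 mg/L.
Cmax,ss = C₀/(1 − f) ≈ 9.319/0.8299 ≈ 11.229 mg/L.
One interval later, Cmin,ss = Cmax,ss·e^(−kτ) ≈ 11.229 × 0.1701 ≈ 1.910 mg/L.
Trough 1.9 mg/L vs MEC 1 mg/L: adequate.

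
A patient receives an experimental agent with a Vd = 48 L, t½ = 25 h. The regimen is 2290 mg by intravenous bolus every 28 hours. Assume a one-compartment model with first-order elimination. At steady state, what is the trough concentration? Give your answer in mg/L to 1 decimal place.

40.7 mg/L

k = ln2/t½ = ln2/25 ≈ 0.027726 h⁻¹; fraction remaining f = e^(−kτ) = e^(−0.027726×28) ≈ 0.4601.
At steady state, accumulation factor R = 1/(1 − e^(−kτ)) ≈ 1.8522.
Single-dose peak C₀ = D/Vd = 2290/48 ≈ 47.708 mg/L.
Steady-state peak Cmax,ss = C₀·R ≈ 47.708 × 1.8522 ≈ 88.365 mg/L.
Steady-state trough Cmin,ss = Cmax,ss·f ≈ 88.365 × 0.4601 ≈ 40.657 mg/L.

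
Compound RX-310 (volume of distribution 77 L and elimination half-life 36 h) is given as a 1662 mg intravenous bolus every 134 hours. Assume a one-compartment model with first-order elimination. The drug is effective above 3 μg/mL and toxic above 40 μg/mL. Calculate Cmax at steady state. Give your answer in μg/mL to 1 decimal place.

Over one 134-h interval, 134/36 ≈ 3.7222 half-lives elapse, leaving f ≈ 0.0758 of each dose.
At steady state, accumulation factor R = 1/(1 − e^(−kτ)) ≈ 1.0820.
Single-dose peak C₀ = D/Vd = 1662/77 ≈ 21.584 μg/mL.
Steady-state peak Cmax,ss = C₀·R ≈ 21.584 × 1.0820 ≈ 23.354 μg/mL.
Peak 23.4 μg/mL vs MTC 40 μg/mL: below toxic threshold.

23.4 μg/mL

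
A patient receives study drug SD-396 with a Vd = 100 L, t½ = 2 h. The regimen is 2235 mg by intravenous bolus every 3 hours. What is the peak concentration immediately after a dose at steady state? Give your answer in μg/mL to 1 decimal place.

Over one 3-h interval, 3/2 ≈ 1.5 half-lives elapse, leaving f ≈ 0.3536 of each dose.
Accumulation ratio R = 1/(1 − f) ≈ 1/0.6464 ≈ 1.5470.
Single-dose peak C₀ = D/Vd = 2235/100 ≈ 22.350 μg/mL.
Steady-state peak Cmax,ss = C₀·R ≈ 22.350 × 1.5470 ≈ 34.575 μg/mL.

34.6 μg/mL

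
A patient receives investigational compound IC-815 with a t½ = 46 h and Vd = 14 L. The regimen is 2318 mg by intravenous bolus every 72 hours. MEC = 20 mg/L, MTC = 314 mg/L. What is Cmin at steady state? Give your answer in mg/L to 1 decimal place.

k = ln2/t½ = ln2/46 ≈ 0.015068 h⁻¹; fraction remaining f = e^(−kτ) = e^(−0.015068×72) ≈ 0.3379.
Each bolus raises the concentration by D/Vd = 2318/14 ≈ 165.571 mg/L.
Steady-state trough Cmin,ss = C₀·f/(1−f) ≈ 165.571 × 0.3379/0.6621 ≈ 84.498 mg/L.
Trough 84.5 mg/L vs MEC 20 mg/L: adequate.

84.5 mg/L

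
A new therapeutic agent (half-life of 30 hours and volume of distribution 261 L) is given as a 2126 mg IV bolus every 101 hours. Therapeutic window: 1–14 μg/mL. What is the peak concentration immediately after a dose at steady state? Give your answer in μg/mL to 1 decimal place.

k = ln2/t½ = ln2/30 ≈ 0.023105 h⁻¹; fraction remaining f = e^(−kτ) = e^(−0.023105×101) ≈ 0.0969.
Accumulation ratio R = 1/(1 − f) ≈ 1/0.9031 ≈ 1.1073.
Single-dose peak C₀ = D/Vd = 2126/261 ≈ 8.146 μg/mL.
Steady-state peak Cmax,ss = C₀·R ≈ 8.146 × 1.1073 ≈ 9.020 μg/mL.
Peak 9.0 μg/mL vs MTC 14 μg/mL: below toxic threshold.

9.0 μg/mL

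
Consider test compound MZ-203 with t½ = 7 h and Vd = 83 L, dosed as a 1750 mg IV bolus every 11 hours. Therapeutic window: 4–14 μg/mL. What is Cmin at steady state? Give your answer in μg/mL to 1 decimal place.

10.7 μg/mL

Over one 11-h interval, 11/7 ≈ 1.5714 half-lives elapse, leaving f ≈ 0.3365 of each dose.
Accumulation ratio R = 1/(1 − f) ≈ 1/0.6635 ≈ 1.5072.
Each bolus raises the concentration by D/Vd = 1750/83 ≈ 21.084 μg/mL.
Cmax,ss = C₀/(1 − f) ≈ 21.084/0.6635 ≈ 31.777 μg/mL.
One interval later, Cmin,ss = Cmax,ss·e^(−kτ) ≈ 31.777 × 0.3365 ≈ 10.693 μg/mL.
Trough 10.7 μg/mL vs MEC 4 μg/mL: adequate.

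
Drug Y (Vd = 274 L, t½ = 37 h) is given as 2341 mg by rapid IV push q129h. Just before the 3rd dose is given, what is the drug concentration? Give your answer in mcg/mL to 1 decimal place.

0.8 mcg/mL

f = (1/2)^(τ/t½) = (1/2)^(129/37) ≈ 0.0892.
C₀ = D/Vd = 2341/274 ≈ 8.544 mcg/mL.
Before the 3rd dose, 2 doses have been given. Superposition: Cmin = C₀·(f + f²).
≈ 8.544 × (0.0892 + 0.0080) ≈ 8.544 × 0.0972 ≈ 0.830 mcg/mL.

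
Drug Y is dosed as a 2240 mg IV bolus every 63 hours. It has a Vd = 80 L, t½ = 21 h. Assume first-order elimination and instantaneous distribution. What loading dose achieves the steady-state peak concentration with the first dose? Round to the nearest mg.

2560 mg

f = (1/2)^(63/21) ≈ 0.125000; accumulation ratio R = 1/(1−f) ≈ 1.14286.
Loading dose to hit Cmax,ss on first dose: D_load = D_maint·R ≈ 2240 × 1.14286 ≈ 2560.01 mg.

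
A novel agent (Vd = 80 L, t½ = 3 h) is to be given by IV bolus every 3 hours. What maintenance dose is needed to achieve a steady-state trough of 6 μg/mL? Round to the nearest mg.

480 mg

τ/t½ = 3/3 ≈ 1, so f = (1/2)^(3/3) ≈ 0.500000.
Cmin,ss = (D/Vd)·f/(1−f), so D = Cmin,ss·Vd·(1−f)/f.
D = 6 × 80 × (1−f)/f ≈ 6 × 80 × 1.00000 ≈ 480.00 mg.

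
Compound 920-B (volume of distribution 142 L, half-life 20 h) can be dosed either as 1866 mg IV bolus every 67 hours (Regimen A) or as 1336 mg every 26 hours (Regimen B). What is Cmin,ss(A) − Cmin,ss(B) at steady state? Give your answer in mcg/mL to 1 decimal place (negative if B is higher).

-5.0 mcg/mL

Regimen A: f = (1/2)^(67/20) ≈ 0.0981; Cmin,ss = (1866/142)·f/(1−f) ≈ 1.429 mcg/mL.
Regimen B: f = (1/2)^(26/20) ≈ 0.4061; Cmin,ss = (1336/142)·f/(1−f) ≈ 6.433 mcg/mL.
Difference ≈ 1.429 − 6.433 ≈ -5.004 mcg/mL.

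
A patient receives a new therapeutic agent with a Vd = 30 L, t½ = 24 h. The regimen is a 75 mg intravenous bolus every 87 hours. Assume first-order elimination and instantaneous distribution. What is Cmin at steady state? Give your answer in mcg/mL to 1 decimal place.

0.2 mcg/mL

k = ln2/t½ = ln2/24 ≈ 0.028881 h⁻¹; fraction remaining f = e^(−kτ) = e^(−0.028881×87) ≈ 0.0811.
At steady state, accumulation factor R = 1/(1 − e^(−kτ)) ≈ 1.0883.
Single-dose peak C₀ = D/Vd = 75/30 ≈ 2.500 mcg/mL.
Steady-state peak Cmax,ss = C₀·R ≈ 2.500 × 1.0883 ≈ 2.721 mcg/mL.
One interval later, Cmin,ss = Cmax,ss·e^(−kτ) ≈ 2.721 × 0.0811 ≈ 0.221 mcg/mL.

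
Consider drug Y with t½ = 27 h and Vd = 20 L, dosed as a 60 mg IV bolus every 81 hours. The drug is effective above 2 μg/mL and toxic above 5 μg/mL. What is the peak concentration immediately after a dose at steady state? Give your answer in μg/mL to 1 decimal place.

τ = 81 h = 3 half-lives, so f = (1/2)^3 = 0.125.
Accumulation ratio R = 1/(1 − f) = 1/0.875 = 8/7.
Single-dose peak C₀ = D/Vd = 60/20 = 3 μg/mL.
Steady-state peak Cmax,ss = C₀·R = 3 × 8/7 ≈ 3.429 μg/mL.
Peak 3.4 μg/mL vs MTC 5 μg/mL: below toxic threshold.

3.4 μg/mL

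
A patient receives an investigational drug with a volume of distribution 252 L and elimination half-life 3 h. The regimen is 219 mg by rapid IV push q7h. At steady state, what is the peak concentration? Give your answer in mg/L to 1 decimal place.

τ/t½ = 7/3 ≈ 2.3333, so fraction remaining f = (1/2)^(7/3) ≈ 0.1984.
At steady state, accumulation factor R = 1/(1 − e^(−kτ)) ≈ 1.2475.
Single-dose peak C₀ = D/Vd = 219/252 ≈ 0.869 mg/L.
Steady-state peak Cmax,ss = C₀·R ≈ 0.869 × 1.2475 ≈ 1.084 mg/L.

1.1 mg/L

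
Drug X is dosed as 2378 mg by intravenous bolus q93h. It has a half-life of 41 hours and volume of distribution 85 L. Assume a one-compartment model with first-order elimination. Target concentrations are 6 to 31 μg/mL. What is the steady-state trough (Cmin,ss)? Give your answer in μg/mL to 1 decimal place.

k = ln2/t½ = ln2/41 ≈ 0.016906 h⁻¹; fraction remaining f = e^(−kτ) = e^(−0.016906×93) ≈ 0.2076.
Single-dose peak C₀ = D/Vd = 2378/85 ≈ 27.976 μg/mL.
Steady-state trough Cmin,ss = C₀·f/(1−f) ≈ 27.976 × 0.2076/0.7924 ≈ 7.329 μg/mL.
Trough 7.3 μg/mL vs MEC 6 μg/mL: adequate.

7.3 μg/mL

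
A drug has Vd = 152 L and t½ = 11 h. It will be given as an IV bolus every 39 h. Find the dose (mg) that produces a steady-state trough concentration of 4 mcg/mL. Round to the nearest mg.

6491 mg

τ/t½ = 39/11 ≈ 3.5455, so f = (1/2)^(39/11) ≈ 0.085647.
Cmin,ss = (D/Vd)·f/(1−f), so D = Cmin,ss·Vd·(1−f)/f.
D = 4 × 152 × (1−f)/f ≈ 4 × 152 × 10.67583 ≈ 6490.90 mg.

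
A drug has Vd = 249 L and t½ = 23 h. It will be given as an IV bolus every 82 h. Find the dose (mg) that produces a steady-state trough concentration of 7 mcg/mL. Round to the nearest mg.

18889 mg

τ/t½ = 82/23 ≈ 3.5652, so f = (1/2)^(82/23) ≈ 0.084482.
Cmin,ss = (D/Vd)·f/(1−f), so D = Cmin,ss·Vd·(1−f)/f.
D = 7 × 249 × (1−f)/f ≈ 7 × 249 × 10.83684 ≈ 18888.61 mg.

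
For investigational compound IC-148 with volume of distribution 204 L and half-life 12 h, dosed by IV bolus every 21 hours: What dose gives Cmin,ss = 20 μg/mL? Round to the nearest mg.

9643 mg

τ/t½ = 21/12 ≈ 1.75, so f = (1/2)^(21/12) ≈ 0.297302.
Cmin,ss = (D/Vd)·f/(1−f), so D = Cmin,ss·Vd·(1−f)/f.
D = 20 × 204 × (1−f)/f ≈ 20 × 204 × 2.36358 ≈ 9643.41 mg.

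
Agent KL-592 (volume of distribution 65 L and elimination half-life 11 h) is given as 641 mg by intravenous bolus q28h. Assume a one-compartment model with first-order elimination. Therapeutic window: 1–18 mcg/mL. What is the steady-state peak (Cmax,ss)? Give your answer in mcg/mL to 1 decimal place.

Over one 28-h interval, 28/11 ≈ 2.5455 half-lives elapse, leaving f ≈ 0.1713 of each dose.
Accumulation ratio R = 1/(1 − f) ≈ 1/0.8287 ≈ 1.2067.
Each bolus raises the concentration by D/Vd = 641/65 ≈ 9.862 mcg/mL.
Cmax,ss = C₀/(1 − f) ≈ 9.862/0.8287 ≈ 11.901 mcg/mL.
Peak 11.9 mcg/mL vs MTC 18 mcg/mL: below toxic threshold.

11.9 mcg/mL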